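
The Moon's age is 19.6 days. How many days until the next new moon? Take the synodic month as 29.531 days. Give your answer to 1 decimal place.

The next new moon completes the synodic month: 29.531 − 19.6 = 9.931 days.

9.9 days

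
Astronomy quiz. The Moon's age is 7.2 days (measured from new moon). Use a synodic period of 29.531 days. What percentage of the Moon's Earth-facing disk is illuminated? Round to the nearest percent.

Elongation θ = 360° × 7.2/29.531 ≈ 87.8°.
cos 87.8° = 0.039, so f = (1 − 0.039)/2 = 0.481, so 48%.

48%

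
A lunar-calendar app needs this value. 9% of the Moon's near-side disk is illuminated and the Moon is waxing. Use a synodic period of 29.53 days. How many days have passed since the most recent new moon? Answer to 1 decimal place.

2.9 days

From f = (1 − cos θ)/2: cos θ = 1 − 2×0.09 = 0.820; arccos → 34.9°.
The Moon is waxing (0°–180°), so θ = 34.9° directly.
Age = 29.53 × 34.9°/360° ≈ 2.86 days.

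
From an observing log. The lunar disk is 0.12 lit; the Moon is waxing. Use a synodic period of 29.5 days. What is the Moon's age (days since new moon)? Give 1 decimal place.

3.3 days

cos θ = 1 − 2f = 0.760, giving a principal value of 40.5°.
The Moon is waxing (0°–180°), so θ = 40.5° directly.
At 360°/29.5 d per day, 40.5° corresponds to 3.32 days.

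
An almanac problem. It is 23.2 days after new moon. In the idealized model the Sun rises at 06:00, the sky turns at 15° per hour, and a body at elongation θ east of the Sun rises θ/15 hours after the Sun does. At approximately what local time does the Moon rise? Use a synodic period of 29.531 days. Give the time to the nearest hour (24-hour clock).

Elongation θ = 360° × 23.2/29.531 ≈ 282.8°.
The Moon trails the Sun by θ/15 = 282.8/15 ≈ 18.85 hours.
06:00 + 18.85 h ≈ 00:51 → 01:00 to the nearest hour.

01:00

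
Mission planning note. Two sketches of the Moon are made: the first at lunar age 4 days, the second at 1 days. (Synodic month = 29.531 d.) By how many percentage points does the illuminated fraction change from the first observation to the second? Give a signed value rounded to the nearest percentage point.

θ₁ = 360° × 4/29.531 = 48.8°, f₁ = (1 − cos θ₁)/2 = 0.170.
θ₂ = 360° × 1/29.531 = 12.2°, f₂ = (1 − cos θ₂)/2 = 0.011.
Change = f₂ − f₁ = -0.159 → -16 percentage points.

-16 percentage points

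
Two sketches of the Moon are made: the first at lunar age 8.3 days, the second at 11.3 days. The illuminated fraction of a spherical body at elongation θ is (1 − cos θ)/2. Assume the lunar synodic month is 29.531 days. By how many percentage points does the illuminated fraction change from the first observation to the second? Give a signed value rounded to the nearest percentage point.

+27 percentage points

θ₁ = 360° × 8.3/29.531 = 101.2°, f₁ = (1 − cos θ₁)/2 = 0.597.
θ₂ = 360° × 11.3/29.531 = 137.8°, f₂ = (1 − cos θ₂)/2 = 0.870.
Change = f₂ − f₁ = +0.273 → +27 percentage points.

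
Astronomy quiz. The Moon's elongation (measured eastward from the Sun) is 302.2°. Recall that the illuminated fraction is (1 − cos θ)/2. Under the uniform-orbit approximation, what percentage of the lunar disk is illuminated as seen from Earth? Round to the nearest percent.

23%

f = (1 − cos 302.2°)/2 = (1 − 0.533)/2 ≈ 0.234, i.e. 23%.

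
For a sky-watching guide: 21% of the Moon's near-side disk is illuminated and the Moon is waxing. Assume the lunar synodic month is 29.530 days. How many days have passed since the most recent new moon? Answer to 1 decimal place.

4.5 days

From f = (1 − cos θ)/2: cos θ = 1 − 2×0.21 = 0.580; arccos → 54.5°.
The Moon is waxing (0°–180°), so θ = 54.5° directly.
At 360°/29.530 d per day, 54.5° corresponds to 4.47 days.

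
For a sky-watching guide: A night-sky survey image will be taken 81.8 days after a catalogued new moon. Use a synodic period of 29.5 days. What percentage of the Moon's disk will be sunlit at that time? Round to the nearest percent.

43%

81.8 d spans 2 complete synodic months (2 × 29.5 = 59.00 d) plus 22.80 d.
Elongation θ = 360° × 22.80/29.5 ≈ 278.2°.
Illuminated fraction = (1 − cos 278.2°)/2 = (1 − 0.143)/2 ≈ 0.428, so 43%.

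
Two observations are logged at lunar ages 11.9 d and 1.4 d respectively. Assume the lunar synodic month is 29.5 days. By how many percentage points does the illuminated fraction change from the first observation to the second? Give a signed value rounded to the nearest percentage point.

θ₁ = 360° × 11.9/29.5 = 145.2°, f₁ = (1 − cos θ₁)/2 = 0.911.
θ₂ = 360° × 1.4/29.5 = 17.1°, f₂ = (1 − cos θ₂)/2 = 0.022.
Change = f₂ − f₁ = -0.889 → -89 percentage points.

-89 pp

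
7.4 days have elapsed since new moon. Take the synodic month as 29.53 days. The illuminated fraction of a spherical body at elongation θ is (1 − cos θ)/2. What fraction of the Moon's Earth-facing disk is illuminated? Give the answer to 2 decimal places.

Phase angle: θ = 360°·(7.4 d)/(29.53 d) = 90.2°.
With cos θ = (-0.004), the lit fraction is (1 − (-0.004))/2 ≈ 0.502.

0.50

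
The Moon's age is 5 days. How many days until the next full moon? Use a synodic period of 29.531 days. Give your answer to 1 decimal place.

Full moon is 0.5 of the way through the cycle: age 0.5 × 29.531 = 14.765 d.
That is 14.765 − 5 = 9.765 days ahead.

9.8 days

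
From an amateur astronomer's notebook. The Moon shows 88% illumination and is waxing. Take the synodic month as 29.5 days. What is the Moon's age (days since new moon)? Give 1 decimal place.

From f = (1 − cos θ)/2: cos θ = 1 − 2×0.88 = -0.760; arccos → 139.5°.
The Moon is waxing (0°–180°), so θ = 139.5° directly.
That fraction of the synodic month is 139.5/360 × 29.5 d ≈ 11.43 d.

11.4 days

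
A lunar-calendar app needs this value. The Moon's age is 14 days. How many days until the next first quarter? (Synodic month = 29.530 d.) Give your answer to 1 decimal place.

First quarter occurs at elongation 90°, i.e. at age 29.530 × 90/360 = 7.383 d.
This lunation's first quarter (7.383 d) has passed, so add one period: 36.913 − 14 = 22.913 days.

22.9 days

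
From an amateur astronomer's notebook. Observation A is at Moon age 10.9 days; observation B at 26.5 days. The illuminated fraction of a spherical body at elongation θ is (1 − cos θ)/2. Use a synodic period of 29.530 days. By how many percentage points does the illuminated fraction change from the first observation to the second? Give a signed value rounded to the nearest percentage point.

-74 percentage points

First observation: θ = 360°·10.9/29.530 = 132.9°, so f = 0.840.
Second observation: θ = 323.1°, f = 0.100.
Δf = 0.100 − 0.840 = -0.740, i.e. -74 pp.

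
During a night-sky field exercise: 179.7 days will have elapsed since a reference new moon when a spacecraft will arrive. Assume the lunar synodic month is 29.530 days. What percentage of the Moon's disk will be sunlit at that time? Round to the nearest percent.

Reduce mod P: 179.7 − 6×29.530 = 2.52 d into the current lunation.
Elongation θ = 360° × 2.52/29.530 ≈ 30.7°.
With cos θ = 0.860, the lit fraction is (1 − 0.860)/2 ≈ 0.070, so 7%.

7%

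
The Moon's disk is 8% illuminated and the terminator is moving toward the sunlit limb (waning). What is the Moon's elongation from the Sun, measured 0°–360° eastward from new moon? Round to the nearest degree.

327°

Invert f = (1 − cos θ)/2 to get cos θ = 1 − 2(0.08) = 0.840, hence θ₀ = arccos 0.840 = 32.9°.
A waning Moon lies in 180°–360°, so θ = 360° − 32.9° = 327.1°.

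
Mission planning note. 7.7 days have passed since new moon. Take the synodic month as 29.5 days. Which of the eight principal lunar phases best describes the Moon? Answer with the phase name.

θ ≈ 360° × 7.7/29.5 = 94°, which falls in the first quarter sector.

first quarter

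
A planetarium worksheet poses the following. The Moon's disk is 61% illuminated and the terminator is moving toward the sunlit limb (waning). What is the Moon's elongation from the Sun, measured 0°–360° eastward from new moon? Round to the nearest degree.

cos θ = 1 − 2f = -0.220, giving a principal value of 102.7°.
A waning Moon lies in 180°–360°, so θ = 360° − 102.7° = 257.3°.

257°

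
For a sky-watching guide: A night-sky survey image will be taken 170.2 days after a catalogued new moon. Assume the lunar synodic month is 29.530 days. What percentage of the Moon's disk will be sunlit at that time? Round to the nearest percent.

46%

170.2 d spans 5 complete synodic months (5 × 29.530 = 147.65 d) plus 22.55 d.
Elongation θ = 360° × 22.55/29.530 ≈ 274.9°.
With cos θ = 0.086, the lit fraction is (1 − 0.086)/2 ≈ 0.457, so 46%.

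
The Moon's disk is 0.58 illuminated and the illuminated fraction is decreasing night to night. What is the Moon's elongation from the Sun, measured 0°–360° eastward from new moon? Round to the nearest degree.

261°

From f = (1 − cos θ)/2: cos θ = 1 − 2×0.58 = -0.160; arccos → 99.2°.
Waning ⇒ past full, so θ = 360° − 99.2° = 260.8°.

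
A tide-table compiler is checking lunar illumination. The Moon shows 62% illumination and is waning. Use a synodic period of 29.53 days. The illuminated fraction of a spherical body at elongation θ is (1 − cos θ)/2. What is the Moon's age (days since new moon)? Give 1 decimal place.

Invert f = (1 − cos θ)/2 to get cos θ = 1 − 2(0.62) = -0.240, hence θ₀ = arccos -0.240 = 103.9°.
A waning Moon lies in 180°–360°, so θ = 360° − 103.9° = 256.1°.
At 360°/29.53 d per day, 256.1° corresponds to 21.01 days.

21.0 days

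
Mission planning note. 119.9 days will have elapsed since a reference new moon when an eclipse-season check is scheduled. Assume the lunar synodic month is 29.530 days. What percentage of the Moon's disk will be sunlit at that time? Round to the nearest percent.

Reduce mod P: 119.9 − 4×29.530 = 1.78 d into the current lunation.
The Moon has covered 1.78/29.530 of its cycle, so θ ≈ 360° × 1.78/29.530 = 21.7°.
cos 21.7° = 0.929, so f = (1 − 0.929)/2 = 0.035, so 4%.

4%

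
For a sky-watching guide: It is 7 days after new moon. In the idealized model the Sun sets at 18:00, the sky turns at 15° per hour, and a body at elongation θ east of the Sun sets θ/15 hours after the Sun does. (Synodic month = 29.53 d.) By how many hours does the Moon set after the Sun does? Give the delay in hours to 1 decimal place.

5.7 h

Elongation θ = 360° × 7/29.53 ≈ 85.3°.
The Moon trails the Sun by θ/15 = 85.3/15 ≈ 5.69 hours.
So the Moon sets 5.69 h after the Sun.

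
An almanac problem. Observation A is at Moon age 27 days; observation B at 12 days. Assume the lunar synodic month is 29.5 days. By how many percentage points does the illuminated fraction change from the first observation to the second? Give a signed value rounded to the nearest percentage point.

θ₁ = 360° × 27/29.5 = 329.5°, f₁ = (1 − cos θ₁)/2 = 0.069.
θ₂ = 360° × 12/29.5 = 146.4°, f₂ = (1 − cos θ₂)/2 = 0.917.
Change = f₂ − f₁ = +0.847 → +85 percentage points.

+85 percentage points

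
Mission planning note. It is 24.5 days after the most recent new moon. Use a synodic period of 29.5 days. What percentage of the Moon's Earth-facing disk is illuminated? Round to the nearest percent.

Phase angle: θ = 360°·(24.5 d)/(29.5 d) = 299.0°.
Illuminated fraction = (1 − cos 299.0°)/2 = (1 − 0.485)/2 ≈ 0.258, so 26%.

26%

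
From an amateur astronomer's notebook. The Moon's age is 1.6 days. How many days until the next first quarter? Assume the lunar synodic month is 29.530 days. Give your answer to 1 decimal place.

First quarter occurs at elongation 90°, i.e. at age 29.530 × 90/360 = 7.383 d.
So 5.783 days remain (7.383 − 1.6).

5.8 days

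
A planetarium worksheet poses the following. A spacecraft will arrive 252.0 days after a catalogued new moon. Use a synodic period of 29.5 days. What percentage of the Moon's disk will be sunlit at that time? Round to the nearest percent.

Reduce mod P: 252.0 − 8×29.5 = 16.00 d into the current lunation.
Phase angle: θ = 360°·(16.00 d)/(29.5 d) = 195.3°.
Illuminated fraction = (1 − cos 195.3°)/2 = (1 − (-0.965))/2 ≈ 0.982, so 98%.

98%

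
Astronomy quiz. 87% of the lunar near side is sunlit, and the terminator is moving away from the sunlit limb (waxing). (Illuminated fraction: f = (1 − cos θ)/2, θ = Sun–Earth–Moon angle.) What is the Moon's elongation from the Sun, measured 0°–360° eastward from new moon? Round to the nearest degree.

138°

cos θ = 1 − 2f = -0.740, giving a principal value of 137.7°.
The Moon is waxing (0°–180°), so θ = 137.7° directly.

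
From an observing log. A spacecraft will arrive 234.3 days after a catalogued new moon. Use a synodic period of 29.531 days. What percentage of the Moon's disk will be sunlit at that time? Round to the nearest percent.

4%

234.3/29.531 = 7.934 lunations, so 7 complete cycles and 27.58 d into the next.
Phase angle: θ = 360°·(27.58 d)/(29.531 d) = 336.3°.
With cos θ = 0.915, the lit fraction is (1 − 0.915)/2 ≈ 0.042, so 4%.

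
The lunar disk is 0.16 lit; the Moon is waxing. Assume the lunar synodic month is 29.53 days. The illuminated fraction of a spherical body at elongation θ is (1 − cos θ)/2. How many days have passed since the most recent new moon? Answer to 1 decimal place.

3.9 days

Invert f = (1 − cos θ)/2 to get cos θ = 1 − 2(0.16) = 0.680, hence θ₀ = arccos 0.680 = 47.2°.
Before full moon the principal value applies: θ = 47.2°.
That fraction of the synodic month is 47.2/360 × 29.53 d ≈ 3.87 d.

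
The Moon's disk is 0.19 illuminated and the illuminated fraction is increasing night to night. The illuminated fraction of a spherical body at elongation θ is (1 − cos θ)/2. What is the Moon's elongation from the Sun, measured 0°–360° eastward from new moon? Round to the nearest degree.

52°

Invert f = (1 − cos θ)/2 to get cos θ = 1 − 2(0.19) = 0.620, hence θ₀ = arccos 0.620 = 51.7°.
The Moon is waxing (0°–180°), so θ = 51.7° directly.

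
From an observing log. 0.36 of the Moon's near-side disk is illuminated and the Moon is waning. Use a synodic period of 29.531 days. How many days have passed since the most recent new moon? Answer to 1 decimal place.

Invert f = (1 − cos θ)/2 to get cos θ = 1 − 2(0.36) = 0.280, hence θ₀ = arccos 0.280 = 73.7°.
Since the Moon is past full (waning), take the reflex angle: θ = 360° − 73.7° = 286.3°.
At 360°/29.531 d per day, 286.3° corresponds to 23.48 days.

23.5 days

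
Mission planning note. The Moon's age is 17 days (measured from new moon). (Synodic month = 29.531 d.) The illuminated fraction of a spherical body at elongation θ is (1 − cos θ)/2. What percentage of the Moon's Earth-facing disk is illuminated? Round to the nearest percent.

Elongation θ = 360° × 17/29.531 ≈ 207.2°.
Illuminated fraction = (1 − cos 207.2°)/2 = (1 − (-0.889))/2 ≈ 0.945, so 94%.

94%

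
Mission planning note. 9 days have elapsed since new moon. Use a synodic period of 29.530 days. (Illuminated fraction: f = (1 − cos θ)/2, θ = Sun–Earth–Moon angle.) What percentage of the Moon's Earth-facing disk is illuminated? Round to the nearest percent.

The Moon has covered 9/29.530 of its cycle, so θ ≈ 360° × 9/29.530 = 109.7°.
Illuminated fraction = (1 − cos 109.7°)/2 = (1 − (-0.337))/2 ≈ 0.669, so 67%.

67%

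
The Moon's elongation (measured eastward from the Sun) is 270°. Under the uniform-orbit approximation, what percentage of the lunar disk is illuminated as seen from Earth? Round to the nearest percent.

50%

cos 270° = (-0.000), so f = (1 − (-0.000))/2 = 0.500, i.e. 50%.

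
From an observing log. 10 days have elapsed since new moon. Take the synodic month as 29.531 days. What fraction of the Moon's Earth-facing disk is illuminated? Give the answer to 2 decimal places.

Elongation θ = 360° × 10/29.531 ≈ 121.9°.
Illuminated fraction = (1 − cos 121.9°)/2 = (1 − (-0.529))/2 ≈ 0.764.

0.76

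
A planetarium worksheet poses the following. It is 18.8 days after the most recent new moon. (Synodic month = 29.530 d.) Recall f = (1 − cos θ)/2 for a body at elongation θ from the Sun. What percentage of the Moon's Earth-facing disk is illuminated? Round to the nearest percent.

The Moon has covered 18.8/29.530 of its cycle, so θ ≈ 360° × 18.8/29.530 = 229.2°.
With cos θ = (-0.654), the lit fraction is (1 − (-0.654))/2 ≈ 0.827, so 83%.

83%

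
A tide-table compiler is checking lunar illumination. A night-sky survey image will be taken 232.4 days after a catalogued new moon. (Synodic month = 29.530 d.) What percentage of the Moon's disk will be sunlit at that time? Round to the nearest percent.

232.4/29.530 = 7.870 lunations, so 7 complete cycles and 25.69 d into the next.
The Moon has covered 25.69/29.530 of its cycle, so θ ≈ 360° × 25.69/29.530 = 313.2°.
cos 313.2° = 0.684, so f = (1 − 0.684)/2 = 0.158, so 16%.

16%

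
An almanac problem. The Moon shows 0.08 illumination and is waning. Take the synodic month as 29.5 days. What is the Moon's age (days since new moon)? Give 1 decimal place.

26.8 days

From f = (1 − cos θ)/2: cos θ = 1 − 2×0.08 = 0.840; arccos → 32.9°.
Waning ⇒ past full, so θ = 360° − 32.9° = 327.1°.
At 360°/29.5 d per day, 327.1° corresponds to 26.81 days.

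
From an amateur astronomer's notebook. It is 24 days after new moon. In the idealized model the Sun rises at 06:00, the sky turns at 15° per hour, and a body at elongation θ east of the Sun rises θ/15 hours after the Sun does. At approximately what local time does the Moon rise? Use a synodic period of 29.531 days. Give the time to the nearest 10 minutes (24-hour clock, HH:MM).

01:30

Phase angle: θ = 360°·(24 d)/(29.531 d) = 292.6°.
The Moon trails the Sun by θ/15 = 292.6/15 ≈ 19.50 hours.
06:00 + 19.505 h ≈ 01:30 → 01:30 to the nearest ten minutes.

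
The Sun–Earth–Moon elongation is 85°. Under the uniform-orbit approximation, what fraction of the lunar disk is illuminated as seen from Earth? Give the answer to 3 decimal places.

0.456

f = (1 − cos 85°)/2 = (1 − 0.087)/2 ≈ 0.456.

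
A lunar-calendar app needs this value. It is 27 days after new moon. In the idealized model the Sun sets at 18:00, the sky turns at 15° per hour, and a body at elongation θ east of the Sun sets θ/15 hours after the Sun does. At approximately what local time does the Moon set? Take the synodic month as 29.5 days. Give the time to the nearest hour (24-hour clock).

Phase angle: θ = 360°·(27 d)/(29.5 d) = 329.5°.
Delay after the Sun = 329.5° / (15°/h) ≈ 21.97 h.
18:00 + 21.97 h ≈ 15:58 → 16:00 to the nearest hour.

16:00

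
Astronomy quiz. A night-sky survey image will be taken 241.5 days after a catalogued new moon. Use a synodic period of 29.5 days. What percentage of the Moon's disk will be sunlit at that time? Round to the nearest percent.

31%

241.5 d spans 8 complete synodic months (8 × 29.5 = 236.00 d) plus 5.50 d.
Phase angle: θ = 360°·(5.50 d)/(29.5 d) = 67.1°.
With cos θ = 0.389, the lit fraction is (1 − 0.389)/2 ≈ 0.306, so 31%.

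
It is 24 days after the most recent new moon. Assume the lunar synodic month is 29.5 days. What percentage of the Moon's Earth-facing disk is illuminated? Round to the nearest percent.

The Moon has covered 24/29.5 of its cycle, so θ ≈ 360° × 24/29.5 = 292.9°.
Illuminated fraction = (1 − cos 292.9°)/2 = (1 − 0.389)/2 ≈ 0.306, so 31%.

31%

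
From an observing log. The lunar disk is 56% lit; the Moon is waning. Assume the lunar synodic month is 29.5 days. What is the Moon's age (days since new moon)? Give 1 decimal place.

Invert f = (1 − cos θ)/2 to get cos θ = 1 − 2(0.56) = -0.120, hence θ₀ = arccos -0.120 = 96.9°.
A waning Moon lies in 180°–360°, so θ = 360° − 96.9° = 263.1°.
At 360°/29.5 d per day, 263.1° corresponds to 21.56 days.

21.6 days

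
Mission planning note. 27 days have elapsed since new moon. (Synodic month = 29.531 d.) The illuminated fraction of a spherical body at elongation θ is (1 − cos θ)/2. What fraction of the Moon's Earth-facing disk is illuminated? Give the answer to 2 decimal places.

The Moon has covered 27/29.531 of its cycle, so θ ≈ 360° × 27/29.531 = 329.1°.
cos 329.1° = 0.858, so f = (1 − 0.858)/2 = 0.071.

0.07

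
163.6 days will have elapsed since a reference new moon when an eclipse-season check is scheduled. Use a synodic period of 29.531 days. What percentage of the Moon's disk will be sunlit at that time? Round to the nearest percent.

98%

163.6 d spans 5 complete synodic months (5 × 29.531 = 147.66 d) plus 15.94 d.
Phase angle: θ = 360°·(15.94 d)/(29.531 d) = 194.4°.
cos 194.4° = (-0.969), so f = (1 − (-0.969))/2 = 0.984, so 98%.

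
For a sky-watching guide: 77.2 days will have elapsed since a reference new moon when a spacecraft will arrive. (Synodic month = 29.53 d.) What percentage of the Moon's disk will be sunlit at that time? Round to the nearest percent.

77.2 d spans 2 complete synodic months (2 × 29.53 = 59.06 d) plus 18.14 d.
The Moon has covered 18.14/29.53 of its cycle, so θ ≈ 360° × 18.14/29.53 = 221.1°.
cos 221.1° = (-0.753), so f = (1 − (-0.753))/2 = 0.877, so 88%.

88%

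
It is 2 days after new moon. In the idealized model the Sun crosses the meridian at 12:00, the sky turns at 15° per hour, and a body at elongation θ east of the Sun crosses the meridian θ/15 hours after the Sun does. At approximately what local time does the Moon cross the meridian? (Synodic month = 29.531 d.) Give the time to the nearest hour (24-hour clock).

14:00

The Moon has covered 2/29.531 of its cycle, so θ ≈ 360° × 2/29.531 = 24.4°.
At 15° of sky rotation per hour, 24.4° corresponds to a 1.63 h lag.
12:00 + 1.63 h ≈ 13:38 → 14:00 to the nearest hour.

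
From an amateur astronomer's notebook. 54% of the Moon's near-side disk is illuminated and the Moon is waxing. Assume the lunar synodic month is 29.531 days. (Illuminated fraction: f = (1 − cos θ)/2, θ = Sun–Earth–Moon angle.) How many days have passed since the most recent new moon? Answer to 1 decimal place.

Invert f = (1 − cos θ)/2 to get cos θ = 1 − 2(0.54) = -0.080, hence θ₀ = arccos -0.080 = 94.6°.
The Moon is waxing (0°–180°), so θ = 94.6° directly.
That fraction of the synodic month is 94.6/360 × 29.531 d ≈ 7.76 d.

7.8 days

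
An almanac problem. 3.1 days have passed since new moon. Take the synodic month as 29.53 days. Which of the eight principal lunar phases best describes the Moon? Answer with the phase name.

waxing crescent

θ ≈ 360° × 3.1/29.53 = 38°, which falls in the waxing crescent sector.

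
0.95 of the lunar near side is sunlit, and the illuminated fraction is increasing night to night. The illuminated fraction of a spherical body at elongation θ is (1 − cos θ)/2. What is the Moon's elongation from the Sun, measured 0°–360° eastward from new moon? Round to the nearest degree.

cos θ = 1 − 2f = -0.900, giving a principal value of 154.2°.
The Moon is waxing (0°–180°), so θ = 154.2° directly.

154°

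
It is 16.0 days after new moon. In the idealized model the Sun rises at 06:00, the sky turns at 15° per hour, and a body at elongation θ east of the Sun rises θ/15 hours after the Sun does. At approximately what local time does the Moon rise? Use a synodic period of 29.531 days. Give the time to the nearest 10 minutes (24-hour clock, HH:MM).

The Moon has covered 16.0/29.531 of its cycle, so θ ≈ 360° × 16.0/29.531 = 195.0°.
At 15° of sky rotation per hour, 195.0° corresponds to a 13.00 h lag.
06:00 + 13.003 h ≈ 19:00 → 19:00 to the nearest ten minutes.

19:00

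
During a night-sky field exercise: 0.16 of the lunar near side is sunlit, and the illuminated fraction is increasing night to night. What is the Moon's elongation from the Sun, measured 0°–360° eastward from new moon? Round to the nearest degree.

47°

cos θ = 1 − 2f = 0.680, giving a principal value of 47.2°.
Before full moon the principal value applies: θ = 47.2°.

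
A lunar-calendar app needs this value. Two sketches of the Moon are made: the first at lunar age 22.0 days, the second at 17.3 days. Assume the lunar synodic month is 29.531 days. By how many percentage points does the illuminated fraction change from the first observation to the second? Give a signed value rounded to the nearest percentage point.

First observation: θ = 360°·22.0/29.531 = 268.2°, so f = 0.516.
Second observation: θ = 210.9°, f = 0.929.
Δf = 0.929 − 0.516 = +0.413, i.e. +41 pp.

+41 pp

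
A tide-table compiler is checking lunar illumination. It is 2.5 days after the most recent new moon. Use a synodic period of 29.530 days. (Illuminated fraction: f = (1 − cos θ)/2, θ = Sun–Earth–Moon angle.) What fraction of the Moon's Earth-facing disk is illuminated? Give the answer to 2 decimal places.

Elongation θ = 360° × 2.5/29.530 ≈ 30.5°.
With cos θ = 0.862, the lit fraction is (1 − 0.862)/2 ≈ 0.069.

0.07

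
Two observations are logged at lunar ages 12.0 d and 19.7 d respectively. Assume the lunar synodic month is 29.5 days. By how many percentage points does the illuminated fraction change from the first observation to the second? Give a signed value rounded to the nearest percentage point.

-17 percentage points

θ₁ = 360° × 12.0/29.5 = 146.4°, f₁ = (1 − cos θ₁)/2 = 0.917.
θ₂ = 360° × 19.7/29.5 = 240.4°, f₂ = (1 − cos θ₂)/2 = 0.747.
Change = f₂ − f₁ = -0.170 → -17 percentage points.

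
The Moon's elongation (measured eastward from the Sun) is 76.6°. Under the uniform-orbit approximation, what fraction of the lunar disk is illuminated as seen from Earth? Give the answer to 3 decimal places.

Half-versine of 76.6°: (1 − 0.232)/2 = 0.384.

0.384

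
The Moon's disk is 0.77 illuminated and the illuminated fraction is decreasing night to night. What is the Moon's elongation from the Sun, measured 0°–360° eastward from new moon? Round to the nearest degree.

From f = (1 − cos θ)/2: cos θ = 1 − 2×0.77 = -0.540; arccos → 122.7°.
A waning Moon lies in 180°–360°, so θ = 360° − 122.7° = 237.3°.

237°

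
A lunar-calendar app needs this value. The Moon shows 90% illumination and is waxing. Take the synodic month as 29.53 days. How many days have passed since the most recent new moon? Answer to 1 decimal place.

11.7 days

From f = (1 − cos θ)/2: cos θ = 1 − 2×0.90 = -0.800; arccos → 143.1°.
Before full moon the principal value applies: θ = 143.1°.
Age = 29.53 × 143.1°/360° ≈ 11.74 days.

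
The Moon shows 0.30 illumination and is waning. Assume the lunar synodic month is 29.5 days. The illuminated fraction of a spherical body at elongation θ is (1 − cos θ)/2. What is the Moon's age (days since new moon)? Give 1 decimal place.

Invert f = (1 − cos θ)/2 to get cos θ = 1 − 2(0.30) = 0.400, hence θ₀ = arccos 0.400 = 66.4°.
Waning ⇒ past full, so θ = 360° − 66.4° = 293.6°.
At 360°/29.5 d per day, 293.6° corresponds to 24.06 days.

24.1 days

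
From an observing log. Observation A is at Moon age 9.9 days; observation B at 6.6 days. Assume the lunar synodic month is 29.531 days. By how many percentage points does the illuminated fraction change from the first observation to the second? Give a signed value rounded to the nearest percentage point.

First observation: θ = 360°·9.9/29.531 = 120.7°, so f = 0.755.
Second observation: θ = 80.5°, f = 0.417.
Δf = 0.417 − 0.755 = -0.338, i.e. -34 pp.

-34 percentage points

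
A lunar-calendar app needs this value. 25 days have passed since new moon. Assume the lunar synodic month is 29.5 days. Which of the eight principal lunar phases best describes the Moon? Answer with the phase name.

waning crescent

At 25/29.5 of the cycle, θ ≈ 305° — the waning crescent range.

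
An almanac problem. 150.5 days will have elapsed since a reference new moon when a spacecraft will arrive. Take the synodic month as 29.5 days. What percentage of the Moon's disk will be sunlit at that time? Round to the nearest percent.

10%

150.5/29.5 = 5.102 lunations, so 5 complete cycles and 3.00 d into the next.
The Moon has covered 3.00/29.5 of its cycle, so θ ≈ 360° × 3.00/29.5 = 36.6°.
Illuminated fraction = (1 − cos 36.6°)/2 = (1 − 0.803)/2 ≈ 0.099, so 10%.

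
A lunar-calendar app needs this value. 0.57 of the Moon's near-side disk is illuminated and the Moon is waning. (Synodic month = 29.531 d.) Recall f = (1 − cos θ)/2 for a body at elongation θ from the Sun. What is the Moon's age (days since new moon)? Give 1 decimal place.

21.5 days

Invert f = (1 − cos θ)/2 to get cos θ = 1 − 2(0.57) = -0.140, hence θ₀ = arccos -0.140 = 98.0°.
A waning Moon lies in 180°–360°, so θ = 360° − 98.0° = 262.0°.
At 360°/29.531 d per day, 262.0° corresponds to 21.49 days.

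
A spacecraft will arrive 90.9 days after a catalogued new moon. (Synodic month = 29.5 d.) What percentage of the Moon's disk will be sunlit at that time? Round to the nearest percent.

90.9/29.5 = 3.081 lunations, so 3 complete cycles and 2.40 d into the next.
Elongation θ = 360° × 2.40/29.5 ≈ 29.3°.
Illuminated fraction = (1 − cos 29.3°)/2 = (1 − 0.872)/2 ≈ 0.064, so 6%.

6%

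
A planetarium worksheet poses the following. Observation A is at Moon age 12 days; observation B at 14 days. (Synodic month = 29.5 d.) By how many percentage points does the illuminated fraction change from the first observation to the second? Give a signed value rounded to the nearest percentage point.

+8 pp

θ₁ = 360° × 12/29.5 = 146.4°, f₁ = (1 − cos θ₁)/2 = 0.917.
θ₂ = 360° × 14/29.5 = 170.8°, f₂ = (1 − cos θ₂)/2 = 0.994.
Change = f₂ − f₁ = +0.077 → +8 percentage points.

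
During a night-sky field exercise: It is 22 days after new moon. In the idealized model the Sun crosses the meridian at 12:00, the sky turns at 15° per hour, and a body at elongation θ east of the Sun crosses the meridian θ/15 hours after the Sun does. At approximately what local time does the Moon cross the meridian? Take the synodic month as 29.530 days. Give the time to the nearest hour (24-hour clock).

The Moon has covered 22/29.530 of its cycle, so θ ≈ 360° × 22/29.530 = 268.2°.
The Moon trails the Sun by θ/15 = 268.2/15 ≈ 17.88 hours.
12:00 + 17.88 h ≈ 05:53 → 06:00 to the nearest hour.

06:00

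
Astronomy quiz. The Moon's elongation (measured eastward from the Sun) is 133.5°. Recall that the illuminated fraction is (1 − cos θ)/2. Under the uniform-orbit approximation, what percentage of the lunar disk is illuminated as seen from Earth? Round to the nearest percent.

f = (1 − cos 133.5°)/2 = (1 − (-0.688))/2 ≈ 0.844, i.e. 84%.

84%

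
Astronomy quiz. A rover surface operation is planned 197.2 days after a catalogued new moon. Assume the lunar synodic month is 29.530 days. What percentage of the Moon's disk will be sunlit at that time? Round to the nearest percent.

72%

Reduce mod P: 197.2 − 6×29.530 = 20.02 d into the current lunation.
Phase angle: θ = 360°·(20.02 d)/(29.530 d) = 244.1°.
cos 244.1° = (-0.437), so f = (1 − (-0.437))/2 = 0.719, so 72%.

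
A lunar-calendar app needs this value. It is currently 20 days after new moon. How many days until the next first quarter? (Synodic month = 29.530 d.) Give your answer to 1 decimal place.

First quarter occurs at elongation 90°, i.e. at age 29.530 × 90/360 = 7.383 d.
Already past this cycle's first quarter; the next is at 7.383 + 29.530 = 36.913 d, so 36.913 − 20 = 16.913 days.

16.9 days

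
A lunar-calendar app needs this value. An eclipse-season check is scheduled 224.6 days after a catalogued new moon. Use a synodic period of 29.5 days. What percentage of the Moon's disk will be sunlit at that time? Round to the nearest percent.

88%

Reduce mod P: 224.6 − 7×29.5 = 18.10 d into the current lunation.
Phase angle: θ = 360°·(18.10 d)/(29.5 d) = 220.9°.
cos 220.9° = (-0.756), so f = (1 − (-0.756))/2 = 0.878, so 88%.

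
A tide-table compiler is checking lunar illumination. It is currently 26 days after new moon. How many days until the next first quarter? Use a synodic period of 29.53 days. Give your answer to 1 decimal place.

10.9 days

First quarter occurs at elongation 90°, i.e. at age 29.53 × 90/360 = 7.383 d.
Already past this cycle's first quarter; the next is at 7.383 + 29.53 = 36.913 d, so 36.913 − 26 = 10.913 days.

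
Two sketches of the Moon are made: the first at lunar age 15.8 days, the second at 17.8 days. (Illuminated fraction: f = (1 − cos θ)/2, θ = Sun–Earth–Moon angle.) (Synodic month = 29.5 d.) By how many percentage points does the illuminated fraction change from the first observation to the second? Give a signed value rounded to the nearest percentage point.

θ₁ = 360° × 15.8/29.5 = 192.8°, f₁ = (1 − cos θ₁)/2 = 0.988.
θ₂ = 360° × 17.8/29.5 = 217.2°, f₂ = (1 − cos θ₂)/2 = 0.898.
Change = f₂ − f₁ = -0.089 → -9 percentage points.

-9 percentage points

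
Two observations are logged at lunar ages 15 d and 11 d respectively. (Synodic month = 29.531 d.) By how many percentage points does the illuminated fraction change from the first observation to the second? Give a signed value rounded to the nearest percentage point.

-15 pp

θ₁ = 360° × 15/29.531 = 182.9°, f₁ = (1 − cos θ₁)/2 = 0.999.
θ₂ = 360° × 11/29.531 = 134.1°, f₂ = (1 − cos θ₂)/2 = 0.848.
Change = f₂ − f₁ = -0.151 → -15 percentage points.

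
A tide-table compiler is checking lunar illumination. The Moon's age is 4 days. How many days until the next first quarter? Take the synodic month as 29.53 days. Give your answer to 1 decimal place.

3.4 days

First quarter occurs at elongation 90°, i.e. at age 29.53 × 90/360 = 7.383 d.
That is 7.383 − 4 = 3.383 days ahead.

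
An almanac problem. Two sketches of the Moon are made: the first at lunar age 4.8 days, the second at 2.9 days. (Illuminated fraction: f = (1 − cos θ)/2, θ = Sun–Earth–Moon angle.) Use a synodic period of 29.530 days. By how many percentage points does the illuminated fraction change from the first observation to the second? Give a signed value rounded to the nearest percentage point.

θ₁ = 360° × 4.8/29.530 = 58.5°, f₁ = (1 − cos θ₁)/2 = 0.239.
θ₂ = 360° × 2.9/29.530 = 35.4°, f₂ = (1 − cos θ₂)/2 = 0.092.
Change = f₂ − f₁ = -0.147 → -15 percentage points.

-15 pp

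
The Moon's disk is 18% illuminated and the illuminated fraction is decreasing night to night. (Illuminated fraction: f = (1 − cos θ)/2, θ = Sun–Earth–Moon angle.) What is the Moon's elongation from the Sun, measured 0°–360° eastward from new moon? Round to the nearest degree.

310°

Invert f = (1 − cos θ)/2 to get cos θ = 1 − 2(0.18) = 0.640, hence θ₀ = arccos 0.640 = 50.2°.
Waning ⇒ past full, so θ = 360° − 50.2° = 309.8°.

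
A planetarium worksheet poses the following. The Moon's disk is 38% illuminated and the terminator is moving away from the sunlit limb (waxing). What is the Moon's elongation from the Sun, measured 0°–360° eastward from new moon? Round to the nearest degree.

From f = (1 − cos θ)/2: cos θ = 1 − 2×0.38 = 0.240; arccos → 76.1°.
Before full moon the principal value applies: θ = 76.1°.

76°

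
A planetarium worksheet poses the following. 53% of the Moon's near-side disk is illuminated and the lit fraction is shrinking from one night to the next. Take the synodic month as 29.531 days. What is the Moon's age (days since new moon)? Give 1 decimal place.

From f = (1 − cos θ)/2: cos θ = 1 − 2×0.53 = -0.060; arccos → 93.4°.
Waning ⇒ past full, so θ = 360° − 93.4° = 266.6°.
At 360°/29.531 d per day, 266.6° corresponds to 21.87 days.

21.9 days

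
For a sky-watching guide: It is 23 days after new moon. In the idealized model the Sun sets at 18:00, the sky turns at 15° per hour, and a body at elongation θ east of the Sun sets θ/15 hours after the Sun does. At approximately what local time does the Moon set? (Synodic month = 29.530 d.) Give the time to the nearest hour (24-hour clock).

13:00

The Moon has covered 23/29.530 of its cycle, so θ ≈ 360° × 23/29.530 = 280.4°.
Delay after the Sun = 280.4° / (15°/h) ≈ 18.69 h.
18:00 + 18.69 h ≈ 12:42 → 13:00 to the nearest hour.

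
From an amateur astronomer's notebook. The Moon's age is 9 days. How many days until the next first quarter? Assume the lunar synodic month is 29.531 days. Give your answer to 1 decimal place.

27.9 days

First quarter occurs at elongation 90°, i.e. at age 29.531 × 90/360 = 7.383 d.
Already past this cycle's first quarter; the next is at 7.383 + 29.531 = 36.914 d, so 36.914 − 9 = 27.914 days.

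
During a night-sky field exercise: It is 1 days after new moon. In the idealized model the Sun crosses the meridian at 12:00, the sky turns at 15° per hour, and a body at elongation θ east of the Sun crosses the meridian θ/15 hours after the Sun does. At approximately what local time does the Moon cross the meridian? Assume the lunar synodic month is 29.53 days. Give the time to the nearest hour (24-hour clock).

13:00

Phase angle: θ = 360°·(1 d)/(29.53 d) = 12.2°.
The Moon trails the Sun by θ/15 = 12.2/15 ≈ 0.81 hours.
12:00 + 0.81 h ≈ 12:49 → 13:00 to the nearest hour.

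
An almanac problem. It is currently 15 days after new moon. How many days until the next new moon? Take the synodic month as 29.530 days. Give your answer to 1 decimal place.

The next new moon completes the synodic month: 29.530 − 15 = 14.530 days.

14.5 days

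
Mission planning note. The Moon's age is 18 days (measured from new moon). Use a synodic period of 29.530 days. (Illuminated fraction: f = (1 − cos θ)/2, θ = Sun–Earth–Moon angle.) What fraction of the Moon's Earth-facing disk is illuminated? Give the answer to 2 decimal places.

0.89

Elongation θ = 360° × 18/29.530 ≈ 219.4°.
Illuminated fraction = (1 − cos 219.4°)/2 = (1 − (-0.772))/2 ≈ 0.886.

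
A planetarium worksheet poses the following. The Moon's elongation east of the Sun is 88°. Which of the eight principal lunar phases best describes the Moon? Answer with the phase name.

88° lies in the first quarter sector of the 8-phase cycle.

first quarter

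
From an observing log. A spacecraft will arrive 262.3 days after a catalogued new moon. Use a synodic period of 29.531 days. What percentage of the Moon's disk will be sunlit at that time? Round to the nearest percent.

13%

262.3/29.531 = 8.882 lunations, so 8 complete cycles and 26.05 d into the next.
The Moon has covered 26.05/29.531 of its cycle, so θ ≈ 360° × 26.05/29.531 = 317.6°.
With cos θ = 0.738, the lit fraction is (1 − 0.738)/2 ≈ 0.131, so 13%.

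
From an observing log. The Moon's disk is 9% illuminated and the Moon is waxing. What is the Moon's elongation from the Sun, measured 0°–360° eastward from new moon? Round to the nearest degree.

35°

From f = (1 − cos θ)/2: cos θ = 1 − 2×0.09 = 0.820; arccos → 34.9°.
Before full moon the principal value applies: θ = 34.9°.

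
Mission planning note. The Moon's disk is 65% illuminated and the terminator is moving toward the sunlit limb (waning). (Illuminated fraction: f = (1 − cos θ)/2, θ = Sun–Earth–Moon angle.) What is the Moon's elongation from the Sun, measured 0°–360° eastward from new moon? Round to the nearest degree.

Invert f = (1 − cos θ)/2 to get cos θ = 1 − 2(0.65) = -0.300, hence θ₀ = arccos -0.300 = 107.5°.
Since the Moon is past full (waning), take the reflex angle: θ = 360° − 107.5° = 252.5°.

253°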